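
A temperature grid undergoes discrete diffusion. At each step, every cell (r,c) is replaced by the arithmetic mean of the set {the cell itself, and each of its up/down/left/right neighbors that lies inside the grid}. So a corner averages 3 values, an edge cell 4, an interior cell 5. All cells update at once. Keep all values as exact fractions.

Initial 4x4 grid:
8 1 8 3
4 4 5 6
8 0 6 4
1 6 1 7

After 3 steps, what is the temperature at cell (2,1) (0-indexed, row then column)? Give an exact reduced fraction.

Step 1: cell (2,1) = 24/5
Step 2: cell (2,1) = 321/100
Step 3: cell (2,1) = 1761/400
Full grid after step 3:
  9683/2160 4393/900 4121/900 11143/2160
  34169/7200 4921/1200 5909/1200 33673/7200
  3097/800 1761/400 8057/2000 11771/2400
  2971/720 4313/1200 5273/1200 3079/720

Answer: 1761/400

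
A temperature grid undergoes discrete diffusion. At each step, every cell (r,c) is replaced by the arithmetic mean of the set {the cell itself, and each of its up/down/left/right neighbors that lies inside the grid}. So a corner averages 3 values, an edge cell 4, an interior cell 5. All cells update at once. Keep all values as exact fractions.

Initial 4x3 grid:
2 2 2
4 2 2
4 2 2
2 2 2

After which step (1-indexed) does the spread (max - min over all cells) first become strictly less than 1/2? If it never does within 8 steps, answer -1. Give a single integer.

Step 1: max=3, min=2, spread=1
Step 2: max=83/30, min=2, spread=23/30
Step 3: max=2351/900, min=191/90, spread=49/100
  -> spread < 1/2 first at step 3
Step 4: max=34171/13500, min=2951/1350, spread=4661/13500
Step 5: max=1002307/405000, min=150697/67500, spread=157/648
Step 6: max=59232413/24300000, min=3056141/1350000, spread=1351/7776
Step 7: max=1757911721/729000000, min=138923633/60750000, spread=5813/46656
Step 8: max=26168688391/10935000000, min=8397219047/3645000000, spread=6253/69984

Answer: 3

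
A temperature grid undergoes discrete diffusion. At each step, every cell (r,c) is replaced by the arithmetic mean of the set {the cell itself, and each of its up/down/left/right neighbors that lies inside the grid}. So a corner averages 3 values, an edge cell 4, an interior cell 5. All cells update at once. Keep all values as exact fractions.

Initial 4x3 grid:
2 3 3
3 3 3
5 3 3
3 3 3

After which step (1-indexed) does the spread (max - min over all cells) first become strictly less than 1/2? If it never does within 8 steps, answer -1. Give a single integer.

Answer: 3

Derivation:
Step 1: max=11/3, min=8/3, spread=1
Step 2: max=829/240, min=137/48, spread=3/5
Step 3: max=7279/2160, min=421/144, spread=241/540
  -> spread < 1/2 first at step 3
Step 4: max=212989/64800, min=42637/14400, spread=8449/25920
Step 5: max=6328423/1944000, min=7723369/2592000, spread=428717/1555200
Step 6: max=187780201/58320000, min=467499211/155520000, spread=3989759/18662400
Step 7: max=5596760317/1749600000, min=1044752587/345600000, spread=196928221/1119744000
Step 8: max=83456458457/26244000000, min=1701806015291/559872000000, spread=1886362363/13436928000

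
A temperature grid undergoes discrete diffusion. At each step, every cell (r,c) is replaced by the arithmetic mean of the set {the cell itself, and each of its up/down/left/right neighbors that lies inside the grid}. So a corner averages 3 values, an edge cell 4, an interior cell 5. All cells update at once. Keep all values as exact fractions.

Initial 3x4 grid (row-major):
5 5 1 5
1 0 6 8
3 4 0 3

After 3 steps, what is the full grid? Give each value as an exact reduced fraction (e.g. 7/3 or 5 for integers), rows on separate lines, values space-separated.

Answer: 6697/2160 11351/3600 14201/3600 913/216
38329/14400 18671/6000 10333/3000 30587/7200
5677/2160 9401/3600 12251/3600 811/216

Derivation:
After step 1:
  11/3 11/4 17/4 14/3
  9/4 16/5 3 11/2
  8/3 7/4 13/4 11/3
After step 2:
  26/9 52/15 11/3 173/36
  707/240 259/100 96/25 101/24
  20/9 163/60 35/12 149/36
After step 3:
  6697/2160 11351/3600 14201/3600 913/216
  38329/14400 18671/6000 10333/3000 30587/7200
  5677/2160 9401/3600 12251/3600 811/216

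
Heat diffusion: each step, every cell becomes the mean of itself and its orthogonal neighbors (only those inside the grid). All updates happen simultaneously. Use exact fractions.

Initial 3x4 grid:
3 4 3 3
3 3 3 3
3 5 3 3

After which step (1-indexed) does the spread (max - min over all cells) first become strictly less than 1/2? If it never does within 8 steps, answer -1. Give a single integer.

Answer: 3

Derivation:
Step 1: max=11/3, min=3, spread=2/3
Step 2: max=107/30, min=3, spread=17/30
Step 3: max=466/135, min=221/72, spread=413/1080
  -> spread < 1/2 first at step 3
Step 4: max=13681/4050, min=9391/3000, spread=20063/81000
Step 5: max=3278471/972000, min=1019647/324000, spread=21953/97200
Step 6: max=97488677/29160000, min=7720771/2430000, spread=193577/1166400
Step 7: max=5828873443/1749600000, min=930146953/291600000, spread=9919669/69984000
Step 8: max=348130244387/104976000000, min=7009935469/2187000000, spread=18645347/167961600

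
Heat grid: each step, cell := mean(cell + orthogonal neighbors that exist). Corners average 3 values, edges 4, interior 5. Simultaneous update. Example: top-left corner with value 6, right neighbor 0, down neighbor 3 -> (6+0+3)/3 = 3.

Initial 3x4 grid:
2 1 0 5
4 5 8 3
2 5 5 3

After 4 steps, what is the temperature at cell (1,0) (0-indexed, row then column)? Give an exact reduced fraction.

Answer: 337871/96000

Derivation:
Step 1: cell (1,0) = 13/4
Step 2: cell (1,0) = 277/80
Step 3: cell (1,0) = 5349/1600
Step 4: cell (1,0) = 337871/96000
Full grid after step 4:
  409231/129600 182669/54000 189859/54000 484301/129600
  337871/96000 436387/120000 1428811/360000 3402029/864000
  486431/129600 437213/108000 448343/108000 553301/129600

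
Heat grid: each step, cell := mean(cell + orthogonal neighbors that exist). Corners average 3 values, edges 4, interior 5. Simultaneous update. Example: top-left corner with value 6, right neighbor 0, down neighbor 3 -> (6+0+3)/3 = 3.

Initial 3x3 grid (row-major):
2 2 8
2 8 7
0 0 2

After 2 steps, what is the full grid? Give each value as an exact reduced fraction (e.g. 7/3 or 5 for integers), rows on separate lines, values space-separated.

Answer: 10/3 247/60 203/36
71/30 411/100 1123/240
37/18 299/120 47/12

Derivation:
After step 1:
  2 5 17/3
  3 19/5 25/4
  2/3 5/2 3
After step 2:
  10/3 247/60 203/36
  71/30 411/100 1123/240
  37/18 299/120 47/12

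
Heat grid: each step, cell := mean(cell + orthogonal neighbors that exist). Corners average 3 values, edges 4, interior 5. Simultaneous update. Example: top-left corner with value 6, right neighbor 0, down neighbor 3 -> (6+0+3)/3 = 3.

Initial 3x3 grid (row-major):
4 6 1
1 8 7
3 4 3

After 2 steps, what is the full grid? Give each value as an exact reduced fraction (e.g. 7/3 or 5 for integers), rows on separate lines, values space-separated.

After step 1:
  11/3 19/4 14/3
  4 26/5 19/4
  8/3 9/2 14/3
After step 2:
  149/36 1097/240 85/18
  233/60 116/25 1157/240
  67/18 511/120 167/36

Answer: 149/36 1097/240 85/18
233/60 116/25 1157/240
67/18 511/120 167/36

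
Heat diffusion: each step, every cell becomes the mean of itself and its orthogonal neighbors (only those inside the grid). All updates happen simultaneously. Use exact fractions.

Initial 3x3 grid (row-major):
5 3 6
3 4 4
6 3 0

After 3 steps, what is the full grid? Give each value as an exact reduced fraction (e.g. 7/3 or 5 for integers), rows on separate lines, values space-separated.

Answer: 544/135 9683/2400 1033/270
28549/7200 22001/6000 25849/7200
2653/720 50473/14400 6959/2160

Derivation:
After step 1:
  11/3 9/2 13/3
  9/2 17/5 7/2
  4 13/4 7/3
After step 2:
  38/9 159/40 37/9
  467/120 383/100 407/120
  47/12 779/240 109/36
After step 3:
  544/135 9683/2400 1033/270
  28549/7200 22001/6000 25849/7200
  2653/720 50473/14400 6959/2160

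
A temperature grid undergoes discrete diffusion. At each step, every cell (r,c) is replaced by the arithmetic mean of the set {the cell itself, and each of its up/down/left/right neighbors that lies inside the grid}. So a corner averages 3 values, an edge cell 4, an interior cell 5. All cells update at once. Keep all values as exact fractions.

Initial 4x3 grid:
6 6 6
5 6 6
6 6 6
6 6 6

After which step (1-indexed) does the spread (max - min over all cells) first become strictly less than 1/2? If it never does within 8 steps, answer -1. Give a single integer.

Answer: 1

Derivation:
Step 1: max=6, min=17/3, spread=1/3
  -> spread < 1/2 first at step 1
Step 2: max=6, min=689/120, spread=31/120
Step 3: max=6, min=6269/1080, spread=211/1080
Step 4: max=10753/1800, min=631103/108000, spread=14077/108000
Step 5: max=644317/108000, min=5691593/972000, spread=5363/48600
Step 6: max=357131/60000, min=171219191/29160000, spread=93859/1166400
Step 7: max=577863533/97200000, min=10287325519/1749600000, spread=4568723/69984000
Step 8: max=17314381111/2916000000, min=618075564371/104976000000, spread=8387449/167961600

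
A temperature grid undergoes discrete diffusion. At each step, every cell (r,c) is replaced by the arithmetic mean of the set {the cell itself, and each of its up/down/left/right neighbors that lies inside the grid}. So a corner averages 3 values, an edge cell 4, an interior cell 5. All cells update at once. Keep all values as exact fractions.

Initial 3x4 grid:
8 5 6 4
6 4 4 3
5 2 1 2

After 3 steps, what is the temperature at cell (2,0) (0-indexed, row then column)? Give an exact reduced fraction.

Answer: 2333/540

Derivation:
Step 1: cell (2,0) = 13/3
Step 2: cell (2,0) = 157/36
Step 3: cell (2,0) = 2333/540
Full grid after step 3:
  11777/2160 4561/900 15829/3600 8651/2160
  71711/14400 13157/3000 2803/750 48661/14400
  2333/540 26963/7200 7361/2400 1021/360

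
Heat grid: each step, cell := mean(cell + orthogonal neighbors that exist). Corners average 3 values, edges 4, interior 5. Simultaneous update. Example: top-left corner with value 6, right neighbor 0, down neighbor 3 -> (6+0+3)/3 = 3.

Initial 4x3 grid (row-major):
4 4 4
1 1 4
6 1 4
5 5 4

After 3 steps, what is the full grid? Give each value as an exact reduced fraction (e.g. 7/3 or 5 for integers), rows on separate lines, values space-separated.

After step 1:
  3 13/4 4
  3 11/5 13/4
  13/4 17/5 13/4
  16/3 15/4 13/3
After step 2:
  37/12 249/80 7/2
  229/80 151/50 127/40
  899/240 317/100 427/120
  37/9 1009/240 34/9
After step 3:
  1087/360 15259/4800 261/80
  7627/2400 767/250 497/150
  25001/7200 10619/3000 12313/3600
  2171/540 54947/14400 8309/2160

Answer: 1087/360 15259/4800 261/80
7627/2400 767/250 497/150
25001/7200 10619/3000 12313/3600
2171/540 54947/14400 8309/2160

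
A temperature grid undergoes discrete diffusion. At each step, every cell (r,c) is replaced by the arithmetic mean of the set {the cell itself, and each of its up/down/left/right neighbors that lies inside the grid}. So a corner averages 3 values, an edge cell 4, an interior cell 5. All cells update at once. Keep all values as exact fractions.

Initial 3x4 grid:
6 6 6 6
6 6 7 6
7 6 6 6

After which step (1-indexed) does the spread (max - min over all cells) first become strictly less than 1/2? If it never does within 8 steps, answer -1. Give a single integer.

Step 1: max=19/3, min=6, spread=1/3
  -> spread < 1/2 first at step 1
Step 2: max=113/18, min=73/12, spread=7/36
Step 3: max=13487/2160, min=14693/2400, spread=2633/21600
Step 4: max=671479/108000, min=442261/72000, spread=647/8640
Step 5: max=48270617/7776000, min=15938539/2592000, spread=455/7776
Step 6: max=2890984603/466560000, min=957459101/155520000, spread=186073/4665600
Step 7: max=173322437177/27993600000, min=57468618559/9331200000, spread=1833163/55987200
Step 8: max=10391071033243/1679616000000, min=3450222609581/559872000000, spread=80806409/3359232000

Answer: 1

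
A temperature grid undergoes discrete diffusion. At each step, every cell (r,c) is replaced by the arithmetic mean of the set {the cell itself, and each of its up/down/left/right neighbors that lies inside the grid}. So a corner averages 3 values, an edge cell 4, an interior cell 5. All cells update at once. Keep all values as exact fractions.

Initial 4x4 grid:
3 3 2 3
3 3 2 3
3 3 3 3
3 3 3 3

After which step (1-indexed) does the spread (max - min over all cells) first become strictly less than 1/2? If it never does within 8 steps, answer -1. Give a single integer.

Step 1: max=3, min=5/2, spread=1/2
Step 2: max=3, min=631/240, spread=89/240
  -> spread < 1/2 first at step 2
Step 3: max=3, min=361/135, spread=44/135
Step 4: max=1787/600, min=43723/16200, spread=2263/8100
Step 5: max=17791/6000, min=53047/19440, spread=7181/30375
Step 6: max=398149/135000, min=20048663/7290000, spread=1451383/7290000
Step 7: max=2379073/810000, min=605725817/218700000, spread=36623893/218700000
Step 8: max=118481621/40500000, min=18270323999/6561000000, spread=923698603/6561000000

Answer: 2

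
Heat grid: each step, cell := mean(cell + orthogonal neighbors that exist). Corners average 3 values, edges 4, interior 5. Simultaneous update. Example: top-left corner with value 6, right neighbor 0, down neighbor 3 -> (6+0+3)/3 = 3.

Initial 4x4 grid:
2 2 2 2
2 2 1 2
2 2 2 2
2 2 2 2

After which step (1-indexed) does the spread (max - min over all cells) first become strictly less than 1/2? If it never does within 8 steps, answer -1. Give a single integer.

Answer: 1

Derivation:
Step 1: max=2, min=7/4, spread=1/4
  -> spread < 1/2 first at step 1
Step 2: max=2, min=89/50, spread=11/50
Step 3: max=2, min=4433/2400, spread=367/2400
Step 4: max=1187/600, min=20029/10800, spread=1337/10800
Step 5: max=35531/18000, min=606331/324000, spread=33227/324000
Step 6: max=211951/108000, min=18225673/9720000, spread=849917/9720000
Step 7: max=3171467/1620000, min=549485653/291600000, spread=21378407/291600000
Step 8: max=948311657/486000000, min=16529537629/8748000000, spread=540072197/8748000000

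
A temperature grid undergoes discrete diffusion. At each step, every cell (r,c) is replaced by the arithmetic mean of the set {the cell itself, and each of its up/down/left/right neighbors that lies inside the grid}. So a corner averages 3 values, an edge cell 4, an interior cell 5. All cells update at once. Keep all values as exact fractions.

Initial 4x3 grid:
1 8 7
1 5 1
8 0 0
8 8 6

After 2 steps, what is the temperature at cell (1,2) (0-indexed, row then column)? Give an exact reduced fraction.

Step 1: cell (1,2) = 13/4
Step 2: cell (1,2) = 10/3
Full grid after step 2:
  37/9 203/48 83/18
  43/12 389/100 10/3
  101/20 187/50 52/15
  71/12 671/120 143/36

Answer: 10/3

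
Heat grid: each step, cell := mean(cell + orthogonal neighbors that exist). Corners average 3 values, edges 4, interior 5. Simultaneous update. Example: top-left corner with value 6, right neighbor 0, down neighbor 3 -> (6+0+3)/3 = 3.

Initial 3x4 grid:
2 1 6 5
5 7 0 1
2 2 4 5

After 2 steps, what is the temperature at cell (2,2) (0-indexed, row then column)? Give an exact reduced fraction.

Step 1: cell (2,2) = 11/4
Step 2: cell (2,2) = 403/120
Full grid after step 2:
  32/9 19/6 73/20 13/4
  19/6 367/100 151/50 821/240
  43/12 25/8 403/120 53/18

Answer: 403/120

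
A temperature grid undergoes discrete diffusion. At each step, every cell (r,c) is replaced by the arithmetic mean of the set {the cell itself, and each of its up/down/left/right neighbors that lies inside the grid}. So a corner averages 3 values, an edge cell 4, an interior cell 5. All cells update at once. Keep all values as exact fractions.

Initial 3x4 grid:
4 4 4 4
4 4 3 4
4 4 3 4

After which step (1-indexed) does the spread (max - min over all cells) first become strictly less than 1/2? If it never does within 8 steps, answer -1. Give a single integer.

Answer: 2

Derivation:
Step 1: max=4, min=7/2, spread=1/2
Step 2: max=4, min=871/240, spread=89/240
  -> spread < 1/2 first at step 2
Step 3: max=947/240, min=496/135, spread=587/2160
Step 4: max=9407/2400, min=478583/129600, spread=5879/25920
Step 5: max=13138/3375, min=28906447/7776000, spread=272701/1555200
Step 6: max=50230753/12960000, min=1741784033/466560000, spread=2660923/18662400
Step 7: max=333585203/86400000, min=104915870947/27993600000, spread=126629393/1119744000
Step 8: max=179633816693/46656000000, min=6312848800073/1679616000000, spread=1231748807/13436928000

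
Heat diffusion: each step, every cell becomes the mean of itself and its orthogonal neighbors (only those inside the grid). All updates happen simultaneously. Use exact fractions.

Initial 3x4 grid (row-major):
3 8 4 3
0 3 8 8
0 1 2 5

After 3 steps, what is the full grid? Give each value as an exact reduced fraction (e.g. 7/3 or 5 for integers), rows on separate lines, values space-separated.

Answer: 1451/432 5783/1440 803/160 763/144
1201/480 281/80 359/80 1247/240
107/54 967/360 977/240 113/24

Derivation:
After step 1:
  11/3 9/2 23/4 5
  3/2 4 5 6
  1/3 3/2 4 5
After step 2:
  29/9 215/48 81/16 67/12
  19/8 33/10 99/20 21/4
  10/9 59/24 31/8 5
After step 3:
  1451/432 5783/1440 803/160 763/144
  1201/480 281/80 359/80 1247/240
  107/54 967/360 977/240 113/24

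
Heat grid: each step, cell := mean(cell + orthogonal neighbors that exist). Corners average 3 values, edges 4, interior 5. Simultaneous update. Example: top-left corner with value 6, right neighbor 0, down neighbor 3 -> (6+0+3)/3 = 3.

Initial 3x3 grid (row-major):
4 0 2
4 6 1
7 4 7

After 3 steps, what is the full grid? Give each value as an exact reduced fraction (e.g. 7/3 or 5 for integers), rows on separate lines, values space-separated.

After step 1:
  8/3 3 1
  21/4 3 4
  5 6 4
After step 2:
  131/36 29/12 8/3
  191/48 17/4 3
  65/12 9/2 14/3
After step 3:
  1445/432 467/144 97/36
  2489/576 871/240 175/48
  667/144 113/24 73/18

Answer: 1445/432 467/144 97/36
2489/576 871/240 175/48
667/144 113/24 73/18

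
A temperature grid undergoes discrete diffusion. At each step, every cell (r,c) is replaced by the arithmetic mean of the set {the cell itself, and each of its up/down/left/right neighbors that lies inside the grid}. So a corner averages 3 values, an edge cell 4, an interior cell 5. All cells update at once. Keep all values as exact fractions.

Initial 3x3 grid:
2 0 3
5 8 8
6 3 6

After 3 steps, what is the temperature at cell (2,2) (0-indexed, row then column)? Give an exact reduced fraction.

Step 1: cell (2,2) = 17/3
Step 2: cell (2,2) = 53/9
Step 3: cell (2,2) = 2917/540
Full grid after step 3:
  4099/1080 6629/1600 4679/1080
  21787/4800 13891/3000 73561/14400
  2647/540 77011/14400 2917/540

Answer: 2917/540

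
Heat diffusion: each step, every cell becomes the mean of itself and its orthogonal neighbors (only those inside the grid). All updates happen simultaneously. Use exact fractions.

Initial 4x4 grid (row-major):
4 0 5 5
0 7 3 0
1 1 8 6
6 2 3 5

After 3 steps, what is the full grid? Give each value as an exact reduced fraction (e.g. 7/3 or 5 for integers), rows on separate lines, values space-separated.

After step 1:
  4/3 4 13/4 10/3
  3 11/5 23/5 7/2
  2 19/5 21/5 19/4
  3 3 9/2 14/3
After step 2:
  25/9 647/240 911/240 121/36
  32/15 88/25 71/20 971/240
  59/20 76/25 437/100 1027/240
  8/3 143/40 491/120 167/36
After step 3:
  5477/2160 23021/7200 965/288 4033/1080
  10243/3600 17927/6000 11569/3000 1097/288
  1079/400 3491/1000 23197/6000 31201/7200
  1103/360 1003/300 938/225 9367/2160

Answer: 5477/2160 23021/7200 965/288 4033/1080
10243/3600 17927/6000 11569/3000 1097/288
1079/400 3491/1000 23197/6000 31201/7200
1103/360 1003/300 938/225 9367/2160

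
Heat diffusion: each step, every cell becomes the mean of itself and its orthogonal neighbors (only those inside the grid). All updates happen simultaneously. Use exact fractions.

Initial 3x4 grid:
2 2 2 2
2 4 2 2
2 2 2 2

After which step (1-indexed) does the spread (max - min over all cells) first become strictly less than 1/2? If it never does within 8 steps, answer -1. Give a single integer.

Step 1: max=5/2, min=2, spread=1/2
Step 2: max=123/50, min=2, spread=23/50
  -> spread < 1/2 first at step 2
Step 3: max=5611/2400, min=413/200, spread=131/480
Step 4: max=49751/21600, min=7591/3600, spread=841/4320
Step 5: max=19822051/8640000, min=1533373/720000, spread=56863/345600
Step 6: max=177054341/77760000, min=13949543/6480000, spread=386393/3110400
Step 7: max=70601723131/31104000000, min=5604358813/2592000000, spread=26795339/248832000
Step 8: max=4216295714129/1866240000000, min=338126149667/155520000000, spread=254051069/2985984000

Answer: 2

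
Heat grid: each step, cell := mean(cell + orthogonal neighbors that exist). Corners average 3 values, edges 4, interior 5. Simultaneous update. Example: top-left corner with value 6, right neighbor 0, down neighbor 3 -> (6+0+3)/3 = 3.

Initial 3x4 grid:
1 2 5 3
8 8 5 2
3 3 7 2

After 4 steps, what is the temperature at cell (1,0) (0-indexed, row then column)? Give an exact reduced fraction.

Answer: 497761/108000

Derivation:
Step 1: cell (1,0) = 5
Step 2: cell (1,0) = 139/30
Step 3: cell (1,0) = 8459/1800
Step 4: cell (1,0) = 497761/108000
Full grid after step 4:
  289501/64800 932917/216000 891737/216000 249671/64800
  497761/108000 823931/180000 253277/60000 95963/24000
  155213/32400 251323/54000 238153/54000 131723/32400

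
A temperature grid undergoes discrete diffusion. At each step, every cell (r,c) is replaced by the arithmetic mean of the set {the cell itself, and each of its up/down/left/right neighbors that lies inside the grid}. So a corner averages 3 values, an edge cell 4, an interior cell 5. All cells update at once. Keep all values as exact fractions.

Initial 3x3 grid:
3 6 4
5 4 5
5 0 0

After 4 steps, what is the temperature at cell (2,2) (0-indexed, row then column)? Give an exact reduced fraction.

Answer: 40271/12960

Derivation:
Step 1: cell (2,2) = 5/3
Step 2: cell (2,2) = 43/18
Step 3: cell (2,2) = 625/216
Step 4: cell (2,2) = 40271/12960
Full grid after step 4:
  53141/12960 699719/172800 16717/4320
  219073/57600 32591/9000 606119/172800
  44221/12960 186973/57600 40271/12960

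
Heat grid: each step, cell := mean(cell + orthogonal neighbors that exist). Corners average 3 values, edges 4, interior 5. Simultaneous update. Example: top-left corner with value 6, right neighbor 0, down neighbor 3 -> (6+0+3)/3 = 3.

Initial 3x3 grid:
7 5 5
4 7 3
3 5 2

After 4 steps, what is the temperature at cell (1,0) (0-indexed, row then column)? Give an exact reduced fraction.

Answer: 4151387/864000

Derivation:
Step 1: cell (1,0) = 21/4
Step 2: cell (1,0) = 1163/240
Step 3: cell (1,0) = 71221/14400
Step 4: cell (1,0) = 4151387/864000
Full grid after step 4:
  657211/129600 1059253/216000 617611/129600
  4151387/864000 564373/120000 3865387/864000
  99281/21600 3789887/864000 278843/64800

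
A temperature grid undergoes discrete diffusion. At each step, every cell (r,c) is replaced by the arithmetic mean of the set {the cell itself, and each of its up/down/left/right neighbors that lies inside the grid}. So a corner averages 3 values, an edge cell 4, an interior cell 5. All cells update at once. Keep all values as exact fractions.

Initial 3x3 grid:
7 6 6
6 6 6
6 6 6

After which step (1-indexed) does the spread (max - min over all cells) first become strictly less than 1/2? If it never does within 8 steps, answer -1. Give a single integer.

Step 1: max=19/3, min=6, spread=1/3
  -> spread < 1/2 first at step 1
Step 2: max=113/18, min=6, spread=5/18
Step 3: max=1337/216, min=6, spread=41/216
Step 4: max=79891/12960, min=2171/360, spread=347/2592
Step 5: max=4772537/777600, min=21757/3600, spread=2921/31104
Step 6: max=285764539/46656000, min=2617483/432000, spread=24611/373248
Step 7: max=17114882033/2799360000, min=58976741/9720000, spread=207329/4478976
Step 8: max=1025799552451/167961600000, min=3149201599/518400000, spread=1746635/53747712

Answer: 1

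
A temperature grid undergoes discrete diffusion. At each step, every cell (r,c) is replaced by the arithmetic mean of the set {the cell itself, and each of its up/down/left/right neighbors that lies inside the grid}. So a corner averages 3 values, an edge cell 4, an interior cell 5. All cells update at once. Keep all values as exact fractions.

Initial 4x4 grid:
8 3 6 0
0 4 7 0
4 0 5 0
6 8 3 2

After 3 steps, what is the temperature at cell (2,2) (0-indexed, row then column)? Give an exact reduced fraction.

Step 1: cell (2,2) = 3
Step 2: cell (2,2) = 357/100
Step 3: cell (2,2) = 18607/6000
Full grid after step 3:
  8263/2160 29299/7200 2723/800 2153/720
  14267/3600 21409/6000 6911/2000 1029/400
  901/240 1597/400 18607/6000 9653/3600
  351/80 1883/480 25741/7200 1157/432

Answer: 18607/6000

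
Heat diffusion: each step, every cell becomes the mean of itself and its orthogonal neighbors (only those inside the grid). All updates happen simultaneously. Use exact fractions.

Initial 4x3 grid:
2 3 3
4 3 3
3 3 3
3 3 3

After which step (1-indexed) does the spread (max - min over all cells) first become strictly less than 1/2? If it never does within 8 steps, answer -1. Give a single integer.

Step 1: max=13/4, min=11/4, spread=1/2
Step 2: max=249/80, min=35/12, spread=47/240
  -> spread < 1/2 first at step 2
Step 3: max=7409/2400, min=14173/4800, spread=43/320
Step 4: max=66089/21600, min=128543/43200, spread=727/8640
Step 5: max=6584531/2160000, min=51723493/17280000, spread=63517/1152000
Step 6: max=59192711/19440000, min=466103963/155520000, spread=297509/6220800
Step 7: max=1772060087/583200000, min=28034515417/9331200000, spread=12737839/373248000
Step 8: max=53122884179/17496000000, min=1683485018603/559872000000, spread=131578201/4478976000

Answer: 2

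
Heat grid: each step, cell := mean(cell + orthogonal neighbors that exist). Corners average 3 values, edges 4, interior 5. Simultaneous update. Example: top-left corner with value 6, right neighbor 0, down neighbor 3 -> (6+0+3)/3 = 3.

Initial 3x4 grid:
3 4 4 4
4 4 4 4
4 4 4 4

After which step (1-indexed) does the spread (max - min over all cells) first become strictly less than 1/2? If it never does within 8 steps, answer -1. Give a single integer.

Answer: 1

Derivation:
Step 1: max=4, min=11/3, spread=1/3
  -> spread < 1/2 first at step 1
Step 2: max=4, min=67/18, spread=5/18
Step 3: max=4, min=823/216, spread=41/216
Step 4: max=4, min=99463/25920, spread=4217/25920
Step 5: max=28721/7200, min=6011651/1555200, spread=38417/311040
Step 6: max=573403/144000, min=362047789/93312000, spread=1903471/18662400
Step 7: max=17164241/4320000, min=21793890911/5598720000, spread=18038617/223948800
Step 8: max=1542273241/388800000, min=1310424617149/335923200000, spread=883978523/13436928000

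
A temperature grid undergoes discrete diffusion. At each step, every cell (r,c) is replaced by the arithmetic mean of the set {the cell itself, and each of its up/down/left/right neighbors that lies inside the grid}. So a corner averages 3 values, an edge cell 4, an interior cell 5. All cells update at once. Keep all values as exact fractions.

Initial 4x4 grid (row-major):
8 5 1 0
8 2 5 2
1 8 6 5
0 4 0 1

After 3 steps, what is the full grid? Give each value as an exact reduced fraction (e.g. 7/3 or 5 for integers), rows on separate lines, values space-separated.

Answer: 413/80 687/160 2739/800 613/240
1123/240 9131/2000 6929/2000 303/100
14813/3600 22837/6000 7357/2000 311/100
6907/2160 24091/7200 7489/2400 737/240

Derivation:
After step 1:
  7 4 11/4 1
  19/4 28/5 16/5 3
  17/4 21/5 24/5 7/2
  5/3 3 11/4 2
After step 2:
  21/4 387/80 219/80 9/4
  27/5 87/20 387/100 107/40
  223/60 437/100 369/100 133/40
  107/36 697/240 251/80 11/4
After step 3:
  413/80 687/160 2739/800 613/240
  1123/240 9131/2000 6929/2000 303/100
  14813/3600 22837/6000 7357/2000 311/100
  6907/2160 24091/7200 7489/2400 737/240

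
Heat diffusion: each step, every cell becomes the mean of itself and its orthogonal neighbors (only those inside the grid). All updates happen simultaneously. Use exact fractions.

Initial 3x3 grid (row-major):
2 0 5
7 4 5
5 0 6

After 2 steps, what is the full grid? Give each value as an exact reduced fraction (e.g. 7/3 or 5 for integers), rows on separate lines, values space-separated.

Answer: 41/12 737/240 133/36
147/40 96/25 19/5
49/12 877/240 149/36

Derivation:
After step 1:
  3 11/4 10/3
  9/2 16/5 5
  4 15/4 11/3
After step 2:
  41/12 737/240 133/36
  147/40 96/25 19/5
  49/12 877/240 149/36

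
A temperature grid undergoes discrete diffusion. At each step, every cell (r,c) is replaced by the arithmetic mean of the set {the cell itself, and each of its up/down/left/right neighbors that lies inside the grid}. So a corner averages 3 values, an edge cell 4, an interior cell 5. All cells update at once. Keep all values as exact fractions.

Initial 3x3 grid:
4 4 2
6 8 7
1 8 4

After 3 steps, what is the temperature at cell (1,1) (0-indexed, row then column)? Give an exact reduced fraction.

Step 1: cell (1,1) = 33/5
Step 2: cell (1,1) = 527/100
Step 3: cell (1,1) = 32369/6000
Full grid after step 3:
  10741/2160 11777/2400 11051/2160
  72587/14400 32369/6000 76337/14400
  107/20 78037/14400 6133/1080

Answer: 32369/6000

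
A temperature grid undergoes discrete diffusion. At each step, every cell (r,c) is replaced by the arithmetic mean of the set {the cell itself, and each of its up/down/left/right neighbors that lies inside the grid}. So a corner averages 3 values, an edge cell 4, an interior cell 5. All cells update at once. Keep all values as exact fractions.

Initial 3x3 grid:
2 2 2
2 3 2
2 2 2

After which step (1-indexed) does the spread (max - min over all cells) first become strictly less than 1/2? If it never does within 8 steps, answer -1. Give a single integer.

Step 1: max=9/4, min=2, spread=1/4
  -> spread < 1/2 first at step 1
Step 2: max=56/25, min=169/80, spread=51/400
Step 3: max=10423/4800, min=767/360, spread=589/14400
Step 4: max=64943/30000, min=617081/288000, spread=31859/1440000
Step 5: max=37251607/17280000, min=3864721/1800000, spread=751427/86400000
Step 6: max=232634687/108000000, min=2228663129/1036800000, spread=23149331/5184000000
Step 7: max=133898654263/62208000000, min=13934931889/6480000000, spread=616540643/311040000000
Step 8: max=836712453983/388800000000, min=8028892008761/3732480000000, spread=17737747379/18662400000000

Answer: 1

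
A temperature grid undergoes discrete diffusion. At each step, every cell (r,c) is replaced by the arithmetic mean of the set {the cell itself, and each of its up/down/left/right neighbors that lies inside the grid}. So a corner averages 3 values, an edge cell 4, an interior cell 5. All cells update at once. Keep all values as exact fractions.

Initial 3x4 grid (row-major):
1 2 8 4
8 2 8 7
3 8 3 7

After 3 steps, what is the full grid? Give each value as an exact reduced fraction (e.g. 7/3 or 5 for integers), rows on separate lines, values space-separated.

After step 1:
  11/3 13/4 11/2 19/3
  7/2 28/5 28/5 13/2
  19/3 4 13/2 17/3
After step 2:
  125/36 1081/240 1241/240 55/9
  191/40 439/100 297/50 241/40
  83/18 673/120 653/120 56/9
After step 3:
  9181/2160 31567/7200 39107/7200 12461/2160
  10349/2400 10087/2000 10787/2000 14579/2400
  2699/540 9023/1800 20891/3600 796/135

Answer: 9181/2160 31567/7200 39107/7200 12461/2160
10349/2400 10087/2000 10787/2000 14579/2400
2699/540 9023/1800 20891/3600 796/135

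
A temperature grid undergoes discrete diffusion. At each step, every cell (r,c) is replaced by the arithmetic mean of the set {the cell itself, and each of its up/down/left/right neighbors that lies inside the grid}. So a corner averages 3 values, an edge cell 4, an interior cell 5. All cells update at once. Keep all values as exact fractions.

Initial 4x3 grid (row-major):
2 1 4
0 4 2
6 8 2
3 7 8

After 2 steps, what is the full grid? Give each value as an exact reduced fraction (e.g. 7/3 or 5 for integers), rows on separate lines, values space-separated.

After step 1:
  1 11/4 7/3
  3 3 3
  17/4 27/5 5
  16/3 13/2 17/3
After step 2:
  9/4 109/48 97/36
  45/16 343/100 10/3
  1079/240 483/100 143/30
  193/36 229/40 103/18

Answer: 9/4 109/48 97/36
45/16 343/100 10/3
1079/240 483/100 143/30
193/36 229/40 103/18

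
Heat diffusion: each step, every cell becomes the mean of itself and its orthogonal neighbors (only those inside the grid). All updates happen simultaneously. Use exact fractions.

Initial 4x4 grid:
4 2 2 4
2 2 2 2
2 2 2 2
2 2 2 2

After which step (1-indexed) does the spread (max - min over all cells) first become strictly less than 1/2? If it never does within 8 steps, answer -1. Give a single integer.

Step 1: max=8/3, min=2, spread=2/3
Step 2: max=23/9, min=2, spread=5/9
Step 3: max=523/216, min=2, spread=91/216
  -> spread < 1/2 first at step 3
Step 4: max=15361/6480, min=152/75, spread=11141/32400
Step 5: max=151129/64800, min=36869/18000, spread=92003/324000
Step 6: max=22434857/9720000, min=46567/22500, spread=2317913/9720000
Step 7: max=667358273/291600000, min=10823/5184, spread=58564523/291600000
Step 8: max=19877526581/8748000000, min=511138993/243000000, spread=1476522833/8748000000

Answer: 3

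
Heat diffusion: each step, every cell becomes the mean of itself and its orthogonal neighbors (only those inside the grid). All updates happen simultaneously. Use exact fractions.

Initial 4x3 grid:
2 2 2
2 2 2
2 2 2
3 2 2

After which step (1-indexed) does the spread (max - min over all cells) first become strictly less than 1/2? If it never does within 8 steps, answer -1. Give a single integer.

Step 1: max=7/3, min=2, spread=1/3
  -> spread < 1/2 first at step 1
Step 2: max=41/18, min=2, spread=5/18
Step 3: max=473/216, min=2, spread=41/216
Step 4: max=56057/25920, min=2, spread=4217/25920
Step 5: max=3319549/1555200, min=14479/7200, spread=38417/311040
Step 6: max=197824211/93312000, min=290597/144000, spread=1903471/18662400
Step 7: max=11798429089/5598720000, min=8755759/4320000, spread=18038617/223948800
Step 8: max=705114582851/335923200000, min=790526759/388800000, spread=883978523/13436928000

Answer: 1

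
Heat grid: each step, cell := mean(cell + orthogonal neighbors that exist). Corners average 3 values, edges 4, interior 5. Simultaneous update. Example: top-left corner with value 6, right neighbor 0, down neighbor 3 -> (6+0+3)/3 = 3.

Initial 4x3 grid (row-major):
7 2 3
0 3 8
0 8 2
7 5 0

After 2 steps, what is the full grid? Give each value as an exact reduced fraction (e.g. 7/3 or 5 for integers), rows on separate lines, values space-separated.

After step 1:
  3 15/4 13/3
  5/2 21/5 4
  15/4 18/5 9/2
  4 5 7/3
After step 2:
  37/12 917/240 145/36
  269/80 361/100 511/120
  277/80 421/100 433/120
  17/4 56/15 71/18

Answer: 37/12 917/240 145/36
269/80 361/100 511/120
277/80 421/100 433/120
17/4 56/15 71/18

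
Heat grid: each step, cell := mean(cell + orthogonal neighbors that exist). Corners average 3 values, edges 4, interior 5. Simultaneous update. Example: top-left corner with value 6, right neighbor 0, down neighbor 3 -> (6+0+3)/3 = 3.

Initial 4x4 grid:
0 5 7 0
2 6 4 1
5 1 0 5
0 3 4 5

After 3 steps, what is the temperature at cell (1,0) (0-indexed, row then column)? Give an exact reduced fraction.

Answer: 22457/7200

Derivation:
Step 1: cell (1,0) = 13/4
Step 2: cell (1,0) = 671/240
Step 3: cell (1,0) = 22457/7200
Full grid after step 3:
  7031/2160 6413/1800 1229/360 6931/2160
  22457/7200 19169/6000 19789/6000 4469/1440
  18769/7200 3527/1200 18367/6000 22609/7200
  1097/432 9617/3600 11057/3600 7033/2160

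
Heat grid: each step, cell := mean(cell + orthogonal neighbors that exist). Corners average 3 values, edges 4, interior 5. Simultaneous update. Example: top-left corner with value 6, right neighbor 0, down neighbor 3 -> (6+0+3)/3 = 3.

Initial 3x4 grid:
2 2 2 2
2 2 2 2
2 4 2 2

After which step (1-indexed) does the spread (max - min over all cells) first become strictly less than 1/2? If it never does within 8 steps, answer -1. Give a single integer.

Answer: 3

Derivation:
Step 1: max=8/3, min=2, spread=2/3
Step 2: max=151/60, min=2, spread=31/60
Step 3: max=1291/540, min=2, spread=211/540
  -> spread < 1/2 first at step 3
Step 4: max=124897/54000, min=1847/900, spread=14077/54000
Step 5: max=1112407/486000, min=111683/54000, spread=5363/24300
Step 6: max=32900809/14580000, min=62869/30000, spread=93859/583200
Step 7: max=1959874481/874800000, min=102536467/48600000, spread=4568723/34992000
Step 8: max=116756435629/52488000000, min=3097618889/1458000000, spread=8387449/83980800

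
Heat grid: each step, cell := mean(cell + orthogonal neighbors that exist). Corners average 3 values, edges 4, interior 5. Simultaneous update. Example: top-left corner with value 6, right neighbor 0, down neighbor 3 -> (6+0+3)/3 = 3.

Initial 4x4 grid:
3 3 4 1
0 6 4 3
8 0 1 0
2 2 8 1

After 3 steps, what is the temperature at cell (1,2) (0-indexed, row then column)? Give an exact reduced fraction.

Answer: 3551/1200

Derivation:
Step 1: cell (1,2) = 18/5
Step 2: cell (1,2) = 69/25
Step 3: cell (1,2) = 3551/1200
Full grid after step 3:
  2197/720 3961/1200 10379/3600 5941/2160
  8017/2400 1191/400 3551/1200 17833/7200
  7417/2400 6419/2000 1077/400 5867/2400
  2413/720 3671/1200 3431/1200 1807/720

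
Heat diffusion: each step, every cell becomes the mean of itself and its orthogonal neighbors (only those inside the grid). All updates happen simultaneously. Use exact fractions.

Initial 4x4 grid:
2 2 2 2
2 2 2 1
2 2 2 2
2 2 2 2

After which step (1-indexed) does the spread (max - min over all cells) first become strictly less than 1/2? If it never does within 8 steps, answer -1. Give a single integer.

Step 1: max=2, min=5/3, spread=1/3
  -> spread < 1/2 first at step 1
Step 2: max=2, min=209/120, spread=31/120
Step 3: max=2, min=1949/1080, spread=211/1080
Step 4: max=2, min=199157/108000, spread=16843/108000
Step 5: max=17921/9000, min=1805357/972000, spread=130111/972000
Step 6: max=1072841/540000, min=54677633/29160000, spread=3255781/29160000
Step 7: max=1068893/540000, min=1649246309/874800000, spread=82360351/874800000
Step 8: max=191893559/97200000, min=49736683109/26244000000, spread=2074577821/26244000000

Answer: 1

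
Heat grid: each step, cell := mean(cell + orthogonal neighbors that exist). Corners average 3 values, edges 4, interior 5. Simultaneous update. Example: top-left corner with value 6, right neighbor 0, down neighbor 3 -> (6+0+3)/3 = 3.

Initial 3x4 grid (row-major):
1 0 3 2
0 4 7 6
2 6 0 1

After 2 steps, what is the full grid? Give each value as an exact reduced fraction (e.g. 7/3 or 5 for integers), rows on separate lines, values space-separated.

After step 1:
  1/3 2 3 11/3
  7/4 17/5 4 4
  8/3 3 7/2 7/3
After step 2:
  49/36 131/60 19/6 32/9
  163/80 283/100 179/50 7/2
  89/36 377/120 77/24 59/18

Answer: 49/36 131/60 19/6 32/9
163/80 283/100 179/50 7/2
89/36 377/120 77/24 59/18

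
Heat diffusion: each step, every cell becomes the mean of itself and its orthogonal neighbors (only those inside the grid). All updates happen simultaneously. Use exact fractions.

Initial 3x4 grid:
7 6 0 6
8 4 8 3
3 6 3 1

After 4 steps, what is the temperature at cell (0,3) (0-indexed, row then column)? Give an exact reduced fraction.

Answer: 4501/1080

Derivation:
Step 1: cell (0,3) = 3
Step 2: cell (0,3) = 25/6
Step 3: cell (0,3) = 919/240
Step 4: cell (0,3) = 4501/1080
Full grid after step 4:
  11641/2160 8293/1600 281/64 4501/1080
  473557/86400 43931/9000 40321/9000 67099/17280
  66821/12960 26617/5400 899/216 51577/12960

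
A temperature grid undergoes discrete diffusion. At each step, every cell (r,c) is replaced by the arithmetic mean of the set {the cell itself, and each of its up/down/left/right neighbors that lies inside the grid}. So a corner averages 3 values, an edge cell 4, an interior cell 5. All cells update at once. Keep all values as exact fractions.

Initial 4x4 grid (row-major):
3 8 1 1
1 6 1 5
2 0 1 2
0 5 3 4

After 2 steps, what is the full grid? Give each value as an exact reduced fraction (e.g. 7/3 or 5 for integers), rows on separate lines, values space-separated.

Answer: 23/6 289/80 743/240 22/9
219/80 163/50 62/25 623/240
533/240 203/100 53/20 193/80
61/36 623/240 193/80 37/12

Derivation:
After step 1:
  4 9/2 11/4 7/3
  3 16/5 14/5 9/4
  3/4 14/5 7/5 3
  7/3 2 13/4 3
After step 2:
  23/6 289/80 743/240 22/9
  219/80 163/50 62/25 623/240
  533/240 203/100 53/20 193/80
  61/36 623/240 193/80 37/12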